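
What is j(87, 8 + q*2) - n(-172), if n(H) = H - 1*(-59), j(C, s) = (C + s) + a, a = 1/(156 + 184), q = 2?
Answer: 72081/340 ≈ 212.00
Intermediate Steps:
a = 1/340 ≈ 0.0029412
j(C, s) = 1/340 + C + s (j(C, s) = (C + s) + 1/340 = 1/340 + C + s)
n(H) = 59 + H (n(H) = H + 59 = 59 + H)
j(87, 8 + q*2) - n(-172) = (1/340 + 87 + (8 + 2*2)) - (59 - 172) = (1/340 + 87 + (8 + 4)) - 1*(-113) = (1/340 + 87 + 12) + 113 = 33661/340 + 113 = 72081/340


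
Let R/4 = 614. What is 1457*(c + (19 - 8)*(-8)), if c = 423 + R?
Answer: 4066487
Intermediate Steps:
R = 2456 (R = 4*614 = 2456)
c = 2879 (c = 423 + 2456 = 2879)
1457*(c + (19 - 8)*(-8)) = 1457*(2879 + (19 - 8)*(-8)) = 1457*(2879 + 11*(-8)) = 1457*(2879 - 88) = 1457*2791 = 4066487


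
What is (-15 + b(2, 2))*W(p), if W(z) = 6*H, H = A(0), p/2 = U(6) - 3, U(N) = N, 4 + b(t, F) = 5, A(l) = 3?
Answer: -252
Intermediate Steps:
b(t, F) = 1 (b(t, F) = -4 + 5 = 1)
p = 6 (p = 2*(6 - 3) = 2*3 = 6)
H = 3
W(z) = 18 (W(z) = 6*3 = 18)
(-15 + b(2, 2))*W(p) = (-15 + 1)*18 = -14*18 = -252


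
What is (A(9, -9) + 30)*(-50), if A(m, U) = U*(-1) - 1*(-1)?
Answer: -2000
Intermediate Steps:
A(m, U) = 1 - U (A(m, U) = -U + 1 = 1 - U)
(A(9, -9) + 30)*(-50) = ((1 - 1*(-9)) + 30)*(-50) = ((1 + 9) + 30)*(-50) = (10 + 30)*(-50) = 40*(-50) = -2000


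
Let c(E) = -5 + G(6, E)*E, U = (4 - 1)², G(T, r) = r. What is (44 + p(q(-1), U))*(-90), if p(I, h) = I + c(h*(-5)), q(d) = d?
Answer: -185670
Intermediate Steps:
U = 9 (U = 3² = 9)
c(E) = -5 + E² (c(E) = -5 + E*E = -5 + E²)
p(I, h) = -5 + I + 25*h² (p(I, h) = I + (-5 + (h*(-5))²) = I + (-5 + (-5*h)²) = I + (-5 + 25*h²) = -5 + I + 25*h²)
(44 + p(q(-1), U))*(-90) = (44 + (-5 - 1 + 25*9²))*(-90) = (44 + (-5 - 1 + 25*81))*(-90) = (44 + (-5 - 1 + 2025))*(-90) = (44 + 2019)*(-90) = 2063*(-90) = -185670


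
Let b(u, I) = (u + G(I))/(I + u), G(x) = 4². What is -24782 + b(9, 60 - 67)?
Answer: -49539/2 ≈ -24770.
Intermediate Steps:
G(x) = 16
b(u, I) = (16 + u)/(I + u) (b(u, I) = (u + 16)/(I + u) = (16 + u)/(I + u))
-24782 + b(9, 60 - 67) = -24782 + (16 + 9)/((60 - 67) + 9) = -24782 + 25/(-7 + 9) = -24782 + 25/2 = -49539/2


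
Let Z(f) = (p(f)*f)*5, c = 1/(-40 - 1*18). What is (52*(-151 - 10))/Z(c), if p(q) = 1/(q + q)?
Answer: -16744/5 ≈ -3348.8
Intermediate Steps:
p(q) = 1/(2*q)
c = -1/58 (c = 1/(-40 - 18) = 1/(-58) = -1/58 ≈ -0.017241)
Z(f) = 5/2 (Z(f) = ((1/(2*f))*f)*5 = (½)*5 = 5/2)
(52*(-151 - 10))/Z(c) = (52*(-151 - 10))/(5/2) = (52*(-161))*(⅖) = -8372*⅖ = -16744/5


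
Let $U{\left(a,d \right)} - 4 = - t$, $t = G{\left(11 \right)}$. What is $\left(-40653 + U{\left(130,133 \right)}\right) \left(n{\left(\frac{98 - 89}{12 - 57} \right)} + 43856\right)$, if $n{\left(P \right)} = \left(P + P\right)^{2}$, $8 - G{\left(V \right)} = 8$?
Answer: $- \frac{44567726196}{25} \approx -1.7827 \cdot 10^{9}$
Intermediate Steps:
$G{\left(V \right)} = 0$ ($G{\left(V \right)} = 8 - 8 = 0$)
$t = 0$
$n{\left(P \right)} = 4 P^{2}$ ($n{\left(P \right)} = \left(2 P\right)^{2} = 4 P^{2}$)
$U{\left(a,d \right)} = 4$ ($U{\left(a,d \right)} = 4 - 0 = 4 + 0 = 4$)
$\left(-40653 + U{\left(130,133 \right)}\right) \left(n{\left(\frac{98 - 89}{12 - 57} \right)} + 43856\right) = \left(-40653 + 4\right) \left(4 \left(\frac{98 - 89}{12 - 57}\right)^{2} + 43856\right) = - 40649 \left(4 \left(\frac{9}{-45}\right)^{2} + 43856\right) = - 40649 \left(4 \left(9 \left(- \frac{1}{45}\right)\right)^{2} + 43856\right) = - 40649 \left(4 \left(- \frac{1}{5}\right)^{2} + 43856\right) = - 40649 \left(4 \cdot \frac{1}{25} + 43856\right) = - 40649 \left(\frac{4}{25} + 43856\right) = \left(-40649\right) \frac{1096404}{25} = - \frac{44567726196}{25}$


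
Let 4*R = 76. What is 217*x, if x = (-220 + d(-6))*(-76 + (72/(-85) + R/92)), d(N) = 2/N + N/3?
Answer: 3771577397/1020 ≈ 3.6976e+6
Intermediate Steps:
R = 19 (R = (¼)*76 = 19)
d(N) = 2/N + N/3 (d(N) = 2/N + N*(⅓) = 2/N + N/3)
x = 17380541/1020 (x = (-220 + (2/(-6) + (⅓)*(-6)))*(-76 + (72/(-85) + 19/92)) = (-220 + (2*(-⅙) - 2))*(-76 + (72*(-1/85) + 19*(1/92))) = (-220 + (-⅓ - 2))*(-76 + (-72/85 + 19/92)) = (-220 - 7/3)*(-76 - 5009/7820) = -667/3*(-599329/7820) = 17380541/1020 ≈ 17040.)
217*x = 217*(17380541/1020) = 3771577397/1020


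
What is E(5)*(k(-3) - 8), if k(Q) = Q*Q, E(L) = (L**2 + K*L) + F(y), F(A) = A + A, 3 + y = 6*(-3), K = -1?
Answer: -22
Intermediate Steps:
y = -21 (y = -3 + 6*(-3) = -3 - 18 = -21)
F(A) = 2*A
E(L) = -42 + L**2 - L (E(L) = (L**2 - L) + 2*(-21) = (L**2 - L) - 42 = -42 + L**2 - L)
k(Q) = Q**2
E(5)*(k(-3) - 8) = (-42 + 5**2 - 1*5)*((-3)**2 - 8) = (-42 + 25 - 5)*(9 - 8) = -22*1 = -22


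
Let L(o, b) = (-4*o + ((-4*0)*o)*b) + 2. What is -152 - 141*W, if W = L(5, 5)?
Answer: 2386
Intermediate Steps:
L(o, b) = 2 - 4*o (L(o, b) = (-4*o + (0*o)*b) + 2 = (-4*o + 0*b) + 2 = (-4*o + 0) + 2 = -4*o + 2 = 2 - 4*o)
W = -18 (W = 2 - 4*5 = 2 - 20 = -18)
-152 - 141*W = -152 - 141*(-18) = -152 + 2538 = 2386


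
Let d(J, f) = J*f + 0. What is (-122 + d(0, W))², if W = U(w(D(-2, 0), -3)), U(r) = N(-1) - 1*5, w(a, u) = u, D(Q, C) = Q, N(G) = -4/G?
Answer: 14884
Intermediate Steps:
U(r) = -1 (U(r) = -4/(-1) - 1*5 = -4*(-1) - 5 = 4 - 5 = -1)
W = -1
d(J, f) = J*f
(-122 + d(0, W))² = (-122 + 0*(-1))² = (-122 + 0)² = (-122)² = 14884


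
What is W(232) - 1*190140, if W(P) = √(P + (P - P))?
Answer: -190140 + 2*√58 ≈ -1.9012e+5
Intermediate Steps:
W(P) = √P (W(P) = √(P + 0) = √P)
W(232) - 1*190140 = √232 - 1*190140 = 2*√58 - 190140 = -190140 + 2*√58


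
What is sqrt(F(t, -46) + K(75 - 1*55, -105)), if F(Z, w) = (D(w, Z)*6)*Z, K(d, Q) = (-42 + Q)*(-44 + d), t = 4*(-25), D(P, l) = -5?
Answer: 8*sqrt(102) ≈ 80.796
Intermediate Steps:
t = -100
K(d, Q) = (-44 + d)*(-42 + Q)
F(Z, w) = -30*Z (F(Z, w) = (-5*6)*Z = -30*Z)
sqrt(F(t, -46) + K(75 - 1*55, -105)) = sqrt(-30*(-100) + (1848 - 44*(-105) - 42*(75 - 1*55) - 105*(75 - 1*55))) = sqrt(3000 + (1848 + 4620 - 42*(75 - 55) - 105*(75 - 55))) = sqrt(3000 + (1848 + 4620 - 42*20 - 105*20)) = sqrt(3000 + (1848 + 4620 - 840 - 2100)) = sqrt(3000 + 3528) = sqrt(6528) = 8*sqrt(102)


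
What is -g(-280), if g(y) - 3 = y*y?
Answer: -78403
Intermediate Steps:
g(y) = 3 + y² (g(y) = 3 + y*y = 3 + y²)
-g(-280) = -(3 + (-280)²) = -(3 + 78400) = -1*78403 = -78403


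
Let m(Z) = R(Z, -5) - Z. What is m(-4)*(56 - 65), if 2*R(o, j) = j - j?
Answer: -36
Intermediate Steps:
R(o, j) = 0 (R(o, j) = (j - j)/2 = (½)*0 = 0)
m(Z) = -Z (m(Z) = 0 - Z = -Z)
m(-4)*(56 - 65) = (-1*(-4))*(56 - 65) = 4*(-9) = -36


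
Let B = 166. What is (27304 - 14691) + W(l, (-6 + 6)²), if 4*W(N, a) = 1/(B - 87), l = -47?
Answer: 3985709/316 ≈ 12613.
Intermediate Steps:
W(N, a) = 1/316 (W(N, a) = 1/(4*(166 - 87)) = (¼)/79 = (¼)*(1/79) = 1/316)
(27304 - 14691) + W(l, (-6 + 6)²) = (27304 - 14691) + 1/316 = 12613 + 1/316 = 3985709/316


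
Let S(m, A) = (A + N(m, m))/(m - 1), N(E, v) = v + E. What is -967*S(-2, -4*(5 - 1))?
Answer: -19340/3 ≈ -6446.7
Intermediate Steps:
N(E, v) = E + v
S(m, A) = (A + 2*m)/(-1 + m) (S(m, A) = (A + (m + m))/(m - 1) = (A + 2*m)/(-1 + m))
-967*S(-2, -4*(5 - 1)) = -967*(-4*(5 - 1) + 2*(-2))/(-1 - 2) = -967*(-4*4 - 4)/(-3) = -(-967)*(-16 - 4)/3 = -(-967)*(-20)/3 = -967*20/3 = -19340/3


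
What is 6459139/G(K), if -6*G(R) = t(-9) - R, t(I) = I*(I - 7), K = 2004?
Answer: 6459139/310 ≈ 20836.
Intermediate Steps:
t(I) = I*(-7 + I)
G(R) = -24 + R/6 (G(R) = -(-9*(-7 - 9) - R)/6 = -(-9*(-16) - R)/6 = -(144 - R)/6 = -24 + R/6)
6459139/G(K) = 6459139/(-24 + (⅙)*2004) = 6459139/(-24 + 334) = 6459139/310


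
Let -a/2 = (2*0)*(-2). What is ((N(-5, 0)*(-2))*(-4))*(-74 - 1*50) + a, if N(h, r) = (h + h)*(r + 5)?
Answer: 49600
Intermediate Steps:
a = 0 (a = -2*2*0*(-2) = -0*(-2) = -2*0 = 0)
N(h, r) = 2*h*(5 + r) (N(h, r) = (2*h)*(5 + r) = 2*h*(5 + r))
((N(-5, 0)*(-2))*(-4))*(-74 - 1*50) + a = (((2*(-5)*(5 + 0))*(-2))*(-4))*(-74 - 1*50) + 0 = (((2*(-5)*5)*(-2))*(-4))*(-74 - 50) + 0 = (-50*(-2)*(-4))*(-124) + 0 = (100*(-4))*(-124) + 0 = -400*(-124) + 0 = 49600 + 0 = 49600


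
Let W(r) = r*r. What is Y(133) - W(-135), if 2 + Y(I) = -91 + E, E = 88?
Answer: -18230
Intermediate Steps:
W(r) = r**2
Y(I) = -5 (Y(I) = -2 + (-91 + 88) = -2 - 3 = -5)
Y(133) - W(-135) = -5 - 1*(-135)**2 = -5 - 1*18225 = -5 - 18225 = -18230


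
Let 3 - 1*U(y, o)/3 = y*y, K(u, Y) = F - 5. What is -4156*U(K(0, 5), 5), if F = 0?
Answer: 274296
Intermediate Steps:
K(u, Y) = -5 (K(u, Y) = 0 - 5 = -5)
U(y, o) = 9 - 3*y² (U(y, o) = 9 - 3*y*y = 9 - 3*y²)
-4156*U(K(0, 5), 5) = -4156*(9 - 3*(-5)²) = -4156*(9 - 3*25) = -4156*(9 - 75) = -4156*(-66) = 274296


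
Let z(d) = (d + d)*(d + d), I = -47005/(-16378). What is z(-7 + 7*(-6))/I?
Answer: 22470616/6715 ≈ 3346.3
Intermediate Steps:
I = 47005/16378 (I = -47005*(-1/16378) = 47005/16378 ≈ 2.8700)
z(d) = 4*d**2 (z(d) = (2*d)*(2*d) = 4*d**2)
z(-7 + 7*(-6))/I = (4*(-7 + 7*(-6))**2)/(47005/16378) = (4*(-7 - 42)**2)*(16378/47005) = (4*(-49)**2)*(16378/47005) = (4*2401)*(16378/47005) = 9604*(16378/47005) = 22470616/6715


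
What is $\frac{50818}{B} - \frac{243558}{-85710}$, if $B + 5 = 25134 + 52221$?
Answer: $\frac{386580368}{110494475} \approx 3.4986$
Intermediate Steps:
$B = 77350$ ($B = -5 + \left(25134 + 52221\right) = -5 + 77355 = 77350$)
$\frac{50818}{B} - \frac{243558}{-85710} = \frac{50818}{77350} - \frac{243558}{-85710} = 50818 \cdot \frac{1}{77350} - - \frac{40593}{14285} = \frac{25409}{38675} + \frac{40593}{14285} = \frac{386580368}{110494475}$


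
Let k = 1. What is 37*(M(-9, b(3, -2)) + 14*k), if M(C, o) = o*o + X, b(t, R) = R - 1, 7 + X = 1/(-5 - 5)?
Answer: 5883/10 ≈ 588.30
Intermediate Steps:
X = -71/10 (X = -7 + 1/(-5 - 5) = -7 + 1/(-10) = -7 - ⅒ = -71/10 ≈ -7.1000)
b(t, R) = -1 + R
M(C, o) = -71/10 + o² (M(C, o) = o*o - 71/10 = o² - 71/10 = -71/10 + o²)
37*(M(-9, b(3, -2)) + 14*k) = 37*((-71/10 + (-1 - 2)²) + 14*1) = 37*((-71/10 + (-3)²) + 14) = 37*((-71/10 + 9) + 14) = 37*(19/10 + 14) = 37*(159/10) = 5883/10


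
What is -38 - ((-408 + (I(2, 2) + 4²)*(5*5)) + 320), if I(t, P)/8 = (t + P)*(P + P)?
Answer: -3550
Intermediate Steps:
I(t, P) = 16*P*(P + t) (I(t, P) = 8*((t + P)*(P + P)) = 8*((P + t)*(2*P)) = 8*(2*P*(P + t)) = 16*P*(P + t))
-38 - ((-408 + (I(2, 2) + 4²)*(5*5)) + 320) = -38 - ((-408 + (16*2*(2 + 2) + 4²)*(5*5)) + 320) = -38 - ((-408 + (16*2*4 + 16)*25) + 320) = -38 - ((-408 + (128 + 16)*25) + 320) = -38 - ((-408 + 144*25) + 320) = -38 - ((-408 + 3600) + 320) = -38 - (3192 + 320) = -38 - 1*3512 = -38 - 3512 = -3550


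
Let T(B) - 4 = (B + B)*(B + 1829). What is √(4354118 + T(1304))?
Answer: √12524986 ≈ 3539.1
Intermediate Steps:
T(B) = 4 + 2*B*(1829 + B) (T(B) = 4 + (B + B)*(B + 1829) = 4 + (2*B)*(1829 + B) = 4 + 2*B*(1829 + B))
√(4354118 + T(1304)) = √(4354118 + (4 + 2*1304² + 3658*1304)) = √(4354118 + (4 + 2*1700416 + 4770032)) = √(4354118 + (4 + 3400832 + 4770032)) = √(4354118 + 8170868) = √12524986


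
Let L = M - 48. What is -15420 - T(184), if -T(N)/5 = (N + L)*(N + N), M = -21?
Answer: 196180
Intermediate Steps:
L = -69 (L = -21 - 48 = -69)
T(N) = -10*N*(-69 + N) (T(N) = -5*(N - 69)*(N + N) = -5*(-69 + N)*2*N = -10*N*(-69 + N))
-15420 - T(184) = -15420 - 10*184*(69 - 1*184) = -15420 - 10*184*(69 - 184) = -15420 - 10*184*(-115) = -15420 - 1*(-211600) = -15420 + 211600 = 196180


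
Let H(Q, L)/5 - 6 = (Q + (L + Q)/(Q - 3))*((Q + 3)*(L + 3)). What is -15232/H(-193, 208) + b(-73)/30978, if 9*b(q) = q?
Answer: -693053468167/1057445136697230 ≈ -0.00065540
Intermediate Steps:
b(q) = q/9
H(Q, L) = 30 + 5*(3 + L)*(3 + Q)*(Q + (L + Q)/(-3 + Q)) (H(Q, L) = 30 + 5*((Q + (L + Q)/(Q - 3))*((Q + 3)*(L + 3))) = 30 + 5*((Q + (L + Q)/(-3 + Q))*((3 + Q)*(3 + L))) = 30 + 5*((Q + (L + Q)/(-3 + Q))*((3 + L)*(3 + Q))) = 30 + 5*((3 + L)*(3 + Q)*(Q + (L + Q)/(-3 + Q))) = 30 + 5*(3 + L)*(3 + Q)*(Q + (L + Q)/(-3 + Q)))
-15232/H(-193, 208) + b(-73)/30978 = -15232*(-3 - 193)/(5*(-18 - 12*(-193) + 3*208**2 + 3*(-193)**2 + 3*(-193)**3 + 9*208 + 208*(-193)**2 + 208*(-193)**3 - 193*208**2 - 3*208*(-193))) + ((1/9)*(-73))/30978 = -15232*(-196/(5*(-18 + 2316 + 3*43264 + 3*37249 + 3*(-7189057) + 1872 + 208*37249 + 208*(-7189057) - 193*43264 + 120432))) - 73/9*1/30978 = -15232*(-196/(5*(-18 + 2316 + 129792 + 111747 - 21567171 + 1872 + 7747792 - 1495323856 - 8349952 + 120432))) - 73/278802 = -15232/(5*(-1/196)*(-1517127046)) - 73/278802 = -15232/3792817615/98 - 73/278802 = -15232*98/3792817615 - 73/278802 = -1492736/3792817615 - 73/278802 = -693053468167/1057445136697230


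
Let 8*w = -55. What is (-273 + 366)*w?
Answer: -5115/8 ≈ -639.38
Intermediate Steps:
w = -55/8 (w = (⅛)*(-55) = -55/8 ≈ -6.8750)
(-273 + 366)*w = (-273 + 366)*(-55/8) = 93*(-55/8) = -5115/8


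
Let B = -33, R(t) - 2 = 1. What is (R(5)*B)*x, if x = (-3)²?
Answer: -891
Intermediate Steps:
x = 9
R(t) = 3 (R(t) = 2 + 1 = 3)
(R(5)*B)*x = (3*(-33))*9 = -99*9 = -891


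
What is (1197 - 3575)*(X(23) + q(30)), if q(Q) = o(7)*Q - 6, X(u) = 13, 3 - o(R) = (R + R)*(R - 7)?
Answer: -230666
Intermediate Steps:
o(R) = 3 - 2*R*(-7 + R) (o(R) = 3 - (R + R)*(R - 7) = 3 - 2*R*(-7 + R))
q(Q) = -6 + 3*Q (q(Q) = (3 - 2*7² + 14*7)*Q - 6 = (3 - 2*49 + 98)*Q - 6 = (3 - 98 + 98)*Q - 6 = 3*Q - 6 = -6 + 3*Q)
(1197 - 3575)*(X(23) + q(30)) = (1197 - 3575)*(13 + (-6 + 3*30)) = -2378*(13 + (-6 + 90)) = -2378*(13 + 84) = -2378*97 = -230666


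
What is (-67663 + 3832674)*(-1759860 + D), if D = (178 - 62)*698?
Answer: -6321046847812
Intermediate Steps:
D = 80968 (D = 116*698 = 80968)
(-67663 + 3832674)*(-1759860 + D) = (-67663 + 3832674)*(-1759860 + 80968) = 3765011*(-1678892) = -6321046847812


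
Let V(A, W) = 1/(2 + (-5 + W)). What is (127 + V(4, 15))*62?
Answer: 47275/6 ≈ 7879.2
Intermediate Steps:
V(A, W) = 1/(-3 + W)
(127 + V(4, 15))*62 = (127 + 1/(-3 + 15))*62 = (127 + 1/12)*62 = (1525/12)*62 = 47275/6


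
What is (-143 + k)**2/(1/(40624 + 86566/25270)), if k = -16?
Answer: 12977433108963/12635 ≈ 1.0271e+9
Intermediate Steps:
(-143 + k)**2/(1/(40624 + 86566/25270)) = (-143 - 16)**2/(1/(40624 + 86566/25270)) = (-159)**2/(1/(40624 + 86566*(1/25270))) = 25281/(1/(40624 + 43283/12635)) = 25281/(1/(513327523/12635)) = 25281/(12635/513327523) = 25281*(513327523/12635) = 12977433108963/12635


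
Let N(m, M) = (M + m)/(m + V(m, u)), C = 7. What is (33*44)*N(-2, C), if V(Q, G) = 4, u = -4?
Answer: 3630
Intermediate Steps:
N(m, M) = (M + m)/(4 + m) (N(m, M) = (M + m)/(m + 4) = (M + m)/(4 + m))
(33*44)*N(-2, C) = (33*44)*((7 - 2)/(4 - 2)) = 1452*(5/2) = 3630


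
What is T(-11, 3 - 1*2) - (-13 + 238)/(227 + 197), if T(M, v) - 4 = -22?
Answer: -7857/424 ≈ -18.531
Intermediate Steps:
T(M, v) = -18 (T(M, v) = 4 - 22 = -18)
T(-11, 3 - 1*2) - (-13 + 238)/(227 + 197) = -18 - (-13 + 238)/(227 + 197) = -18 - 225/424 = -7857/424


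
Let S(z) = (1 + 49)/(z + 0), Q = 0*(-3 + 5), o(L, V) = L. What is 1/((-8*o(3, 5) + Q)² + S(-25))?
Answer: 1/574 ≈ 0.0017422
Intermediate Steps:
Q = 0 (Q = 0*2 = 0)
S(z) = 50/z
1/((-8*o(3, 5) + Q)² + S(-25)) = 1/((-8*3 + 0)² + 50/(-25)) = 1/((-24 + 0)² + 50*(-1/25)) = 1/((-24)² - 2) = 1/(576 - 2) = 1/574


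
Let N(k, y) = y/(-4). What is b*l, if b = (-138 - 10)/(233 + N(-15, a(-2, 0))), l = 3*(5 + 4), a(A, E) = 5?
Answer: -1776/103 ≈ -17.243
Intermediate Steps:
l = 27 (l = 3*9 = 27)
N(k, y) = -y/4 (N(k, y) = y*(-1/4) = -y/4)
b = -592/927 (b = (-138 - 10)/(233 - 1/4*5) = -148/(233 - 5/4) = -148/927/4 = -148*4/927 = -592/927 ≈ -0.63862)
b*l = -592/927*27 = -1776/103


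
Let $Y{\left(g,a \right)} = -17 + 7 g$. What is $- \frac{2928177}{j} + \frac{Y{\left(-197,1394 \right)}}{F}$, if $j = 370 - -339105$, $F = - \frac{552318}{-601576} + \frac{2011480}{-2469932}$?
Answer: $- \frac{88075880376663468349}{6540402151805575} \approx -13466.0$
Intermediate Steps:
$F = \frac{19266226237}{185731476604}$ ($F = \left(-552318\right) \left(- \frac{1}{601576}\right) + 2011480 \left(- \frac{1}{2469932}\right) = \frac{276159}{300788} - \frac{502870}{617483} = \frac{19266226237}{185731476604} \approx 0.10373$)
$j = 339475$ ($j = 370 + 339105 = 339475$)
$- \frac{2928177}{j} + \frac{Y{\left(-197,1394 \right)}}{F} = - \frac{2928177}{339475} + \frac{-17 + 7 \left(-197\right)}{\frac{19266226237}{185731476604}} = \left(-2928177\right) \frac{1}{339475} + \left(-17 - 1379\right) \frac{185731476604}{19266226237} = - \frac{2928177}{339475} - \frac{259281141339184}{19266226237} = - \frac{88075880376663468349}{6540402151805575}$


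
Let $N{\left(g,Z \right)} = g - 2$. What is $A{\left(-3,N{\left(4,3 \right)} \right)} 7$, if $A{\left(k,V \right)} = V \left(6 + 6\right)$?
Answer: $168$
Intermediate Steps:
$N{\left(g,Z \right)} = -2 + g$ ($N{\left(g,Z \right)} = g - 2 = -2 + g$)
$A{\left(k,V \right)} = 12 V$ ($A{\left(k,V \right)} = V 12 = 12 V$)
$A{\left(-3,N{\left(4,3 \right)} \right)} 7 = 12 \left(-2 + 4\right) 7 = 12 \cdot 2 \cdot 7 = 24 \cdot 7 = 168$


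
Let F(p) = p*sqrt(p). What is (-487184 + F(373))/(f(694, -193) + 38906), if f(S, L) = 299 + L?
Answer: -121796/9753 + 373*sqrt(373)/39012 ≈ -12.303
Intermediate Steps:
F(p) = p**(3/2)
(-487184 + F(373))/(f(694, -193) + 38906) = (-487184 + 373**(3/2))/((299 - 193) + 38906) = (-487184 + 373*sqrt(373))/(106 + 38906) = (-487184 + 373*sqrt(373))/39012 = (-487184 + 373*sqrt(373))*(1/39012) = -121796/9753 + 373*sqrt(373)/39012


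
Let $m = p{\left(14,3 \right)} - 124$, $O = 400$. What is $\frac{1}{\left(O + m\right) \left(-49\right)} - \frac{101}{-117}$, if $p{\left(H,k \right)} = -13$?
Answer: $\frac{1301470}{1507779} \approx 0.86317$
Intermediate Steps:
$m = -137$ ($m = -13 - 124 = -137$)
$\frac{1}{\left(O + m\right) \left(-49\right)} - \frac{101}{-117} = \frac{1}{\left(400 - 137\right) \left(-49\right)} - \frac{101}{-117} = \frac{1}{263} \left(- \frac{1}{49}\right) - - \frac{101}{117} = \frac{1}{263} \left(- \frac{1}{49}\right) + \frac{101}{117} = - \frac{1}{12887} + \frac{101}{117} = \frac{1301470}{1507779}$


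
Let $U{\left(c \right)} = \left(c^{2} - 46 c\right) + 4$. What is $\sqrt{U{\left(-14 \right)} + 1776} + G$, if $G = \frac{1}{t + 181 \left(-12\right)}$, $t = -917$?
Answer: $- \frac{1}{3089} + 2 \sqrt{655} \approx 51.186$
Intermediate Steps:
$U{\left(c \right)} = 4 + c^{2} - 46 c$
$G = - \frac{1}{3089}$ ($G = \frac{1}{-917 + 181 \left(-12\right)} = \frac{1}{-917 - 2172} = \frac{1}{-3089} = - \frac{1}{3089} \approx -0.00032373$)
$\sqrt{U{\left(-14 \right)} + 1776} + G = \sqrt{\left(4 + \left(-14\right)^{2} - -644\right) + 1776} - \frac{1}{3089} = \sqrt{\left(4 + 196 + 644\right) + 1776} - \frac{1}{3089} = \sqrt{844 + 1776} - \frac{1}{3089} = \sqrt{2620} - \frac{1}{3089} = 2 \sqrt{655} - \frac{1}{3089} = - \frac{1}{3089} + 2 \sqrt{655}$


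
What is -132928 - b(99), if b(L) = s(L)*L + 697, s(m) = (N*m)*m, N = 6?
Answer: -5955419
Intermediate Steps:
s(m) = 6*m² (s(m) = (6*m)*m = 6*m²)
b(L) = 697 + 6*L³ (b(L) = (6*L²)*L + 697 = 6*L³ + 697 = 697 + 6*L³)
-132928 - b(99) = -132928 - (697 + 6*99³) = -132928 - (697 + 6*970299) = -132928 - (697 + 5821794) = -132928 - 1*5822491 = -132928 - 5822491 = -5955419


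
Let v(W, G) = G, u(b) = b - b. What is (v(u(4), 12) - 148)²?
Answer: 18496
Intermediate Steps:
u(b) = 0
(v(u(4), 12) - 148)² = (12 - 148)² = (-136)² = 18496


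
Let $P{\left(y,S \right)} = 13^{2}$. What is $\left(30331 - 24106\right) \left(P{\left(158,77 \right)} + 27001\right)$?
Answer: $169133250$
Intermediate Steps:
$P{\left(y,S \right)} = 169$
$\left(30331 - 24106\right) \left(P{\left(158,77 \right)} + 27001\right) = \left(30331 - 24106\right) \left(169 + 27001\right) = 6225 \cdot 27170 = 169133250$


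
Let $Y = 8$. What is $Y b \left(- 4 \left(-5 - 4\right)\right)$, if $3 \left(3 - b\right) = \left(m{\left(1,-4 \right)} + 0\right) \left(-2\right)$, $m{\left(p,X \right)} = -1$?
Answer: $672$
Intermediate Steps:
$b = \frac{7}{3}$ ($b = 3 - \frac{\left(-1 + 0\right) \left(-2\right)}{3} = 3 - \frac{\left(-1\right) \left(-2\right)}{3} = 3 - \frac{2}{3} = \frac{7}{3} \approx 2.3333$)
$Y b \left(- 4 \left(-5 - 4\right)\right) = 8 \cdot \frac{7}{3} \left(- 4 \left(-5 - 4\right)\right) = \frac{56 \left(\left(-4\right) \left(-9\right)\right)}{3} = \frac{56}{3} \cdot 36 = 672$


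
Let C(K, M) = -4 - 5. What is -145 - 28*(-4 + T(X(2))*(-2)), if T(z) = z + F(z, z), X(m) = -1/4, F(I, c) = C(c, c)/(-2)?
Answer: 205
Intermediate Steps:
C(K, M) = -9
F(I, c) = 9/2 (F(I, c) = -9/(-2) = -9*(-½) = 9/2)
X(m) = -¼ (X(m) = -1*¼ = -¼)
T(z) = 9/2 + z (T(z) = z + 9/2 = 9/2 + z)
-145 - 28*(-4 + T(X(2))*(-2)) = -145 - 28*(-4 + (9/2 - ¼)*(-2)) = -145 - 28*(-4 + (17/4)*(-2)) = -145 - 28*(-4 - 17/2) = -145 - 28*(-25/2) = -145 + 350 = 205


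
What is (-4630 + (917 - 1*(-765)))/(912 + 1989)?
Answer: -2948/2901 ≈ -1.0162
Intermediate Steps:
(-4630 + (917 - 1*(-765)))/(912 + 1989) = (-4630 + (917 + 765))/2901 = (-4630 + 1682)*(1/2901) = -2948*1/2901 = -2948/2901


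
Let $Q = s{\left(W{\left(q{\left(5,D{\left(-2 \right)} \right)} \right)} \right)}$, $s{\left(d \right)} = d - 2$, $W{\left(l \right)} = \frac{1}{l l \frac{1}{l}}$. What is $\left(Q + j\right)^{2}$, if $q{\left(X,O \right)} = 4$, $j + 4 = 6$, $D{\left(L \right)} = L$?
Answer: $\frac{1}{16} \approx 0.0625$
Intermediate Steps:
$j = 2$ ($j = -4 + 6 = 2$)
$W{\left(l \right)} = \frac{1}{l}$ ($W{\left(l \right)} = \frac{1}{l^{2} \frac{1}{l}} = \frac{1}{l}$)
$s{\left(d \right)} = -2 + d$
$Q = - \frac{7}{4}$ ($Q = -2 + \frac{1}{4} = - \frac{7}{4} \approx -1.75$)
$\left(Q + j\right)^{2} = \left(- \frac{7}{4} + 2\right)^{2} = \left(\frac{1}{4}\right)^{2} = \frac{1}{16}$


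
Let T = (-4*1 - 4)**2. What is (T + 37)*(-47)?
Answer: -4747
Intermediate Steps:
T = 64 (T = (-4 - 4)**2 = (-8)**2 = 64)
(T + 37)*(-47) = (64 + 37)*(-47) = 101*(-47) = -4747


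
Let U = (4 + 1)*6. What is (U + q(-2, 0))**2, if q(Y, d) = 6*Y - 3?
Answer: 225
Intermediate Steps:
U = 30 (U = 5*6 = 30)
q(Y, d) = -3 + 6*Y
(U + q(-2, 0))**2 = (30 + (-3 + 6*(-2)))**2 = (30 + (-3 - 12))**2 = (30 - 15)**2 = 15**2 = 225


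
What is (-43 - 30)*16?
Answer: -1168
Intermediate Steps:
(-43 - 30)*16 = -73*16 = -1168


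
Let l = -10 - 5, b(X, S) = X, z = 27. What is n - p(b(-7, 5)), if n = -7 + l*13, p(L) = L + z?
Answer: -222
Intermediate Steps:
p(L) = 27 + L (p(L) = L + 27 = 27 + L)
l = -15
n = -202 (n = -7 - 15*13 = -7 - 195 = -202)
n - p(b(-7, 5)) = -202 - (27 - 7) = -202 - 1*20 = -202 - 20 = -222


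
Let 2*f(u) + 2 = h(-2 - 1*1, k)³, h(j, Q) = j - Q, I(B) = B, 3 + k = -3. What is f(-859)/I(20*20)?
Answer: 1/32 ≈ 0.031250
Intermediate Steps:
k = -6 (k = -3 - 3 = -6)
f(u) = 25/2 (f(u) = -1 + ((-2 - 1*1) - 1*(-6))³/2 = -1 + ((-2 - 1) + 6)³/2 = -1 + (-3 + 6)³/2 = -1 + (½)*3³ = -1 + (½)*27 = -1 + 27/2 = 25/2)
f(-859)/I(20*20) = 25/(2*((20*20))) = (25/2)/400 = (25/2)*(1/400) = 1/32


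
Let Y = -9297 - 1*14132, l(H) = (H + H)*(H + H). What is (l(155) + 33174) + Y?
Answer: 105845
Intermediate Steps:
l(H) = 4*H² (l(H) = (2*H)*(2*H) = 4*H²)
Y = -23429 (Y = -9297 - 14132 = -23429)
(l(155) + 33174) + Y = (4*155² + 33174) - 23429 = (4*24025 + 33174) - 23429 = (96100 + 33174) - 23429 = 129274 - 23429 = 105845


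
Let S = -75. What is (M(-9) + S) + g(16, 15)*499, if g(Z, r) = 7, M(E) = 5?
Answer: 3423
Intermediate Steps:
(M(-9) + S) + g(16, 15)*499 = (5 - 75) + 7*499 = -70 + 3493 = 3423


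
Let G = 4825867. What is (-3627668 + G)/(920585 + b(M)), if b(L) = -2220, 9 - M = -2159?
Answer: 1198199/918365 ≈ 1.3047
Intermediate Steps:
M = 2168 (M = 9 - 1*(-2159) = 9 + 2159 = 2168)
(-3627668 + G)/(920585 + b(M)) = (-3627668 + 4825867)/(920585 - 2220) = 1198199/918365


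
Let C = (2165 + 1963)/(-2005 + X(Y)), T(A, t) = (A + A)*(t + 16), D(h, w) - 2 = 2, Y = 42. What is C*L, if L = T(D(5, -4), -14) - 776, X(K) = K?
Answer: 3137280/1963 ≈ 1598.2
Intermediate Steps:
D(h, w) = 4 (D(h, w) = 2 + 2 = 4)
T(A, t) = 2*A*(16 + t) (T(A, t) = (2*A)*(16 + t) = 2*A*(16 + t))
L = -760 (L = 2*4*(16 - 14) - 776 = 2*4*2 - 776 = 16 - 776 = -760)
C = -4128/1963 (C = (2165 + 1963)/(-2005 + 42) = 4128/(-1963) = 4128*(-1/1963) = -4128/1963 ≈ -2.1029)
C*L = -4128/1963*(-760) = 3137280/1963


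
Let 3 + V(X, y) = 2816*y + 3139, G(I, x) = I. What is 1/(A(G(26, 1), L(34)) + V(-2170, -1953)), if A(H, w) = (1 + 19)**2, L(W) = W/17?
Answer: -1/5496112 ≈ -1.8195e-7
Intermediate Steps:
L(W) = W/17 (L(W) = W*(1/17) = W/17)
A(H, w) = 400 (A(H, w) = 20**2 = 400)
V(X, y) = 3136 + 2816*y (V(X, y) = -3 + (2816*y + 3139) = -3 + (3139 + 2816*y) = 3136 + 2816*y)
1/(A(G(26, 1), L(34)) + V(-2170, -1953)) = 1/(400 + (3136 + 2816*(-1953))) = 1/(400 + (3136 - 5499648)) = 1/(400 - 5496512) = 1/(-5496112) = -1/5496112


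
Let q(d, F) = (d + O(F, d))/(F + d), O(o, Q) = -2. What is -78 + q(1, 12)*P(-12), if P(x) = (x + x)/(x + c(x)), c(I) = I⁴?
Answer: -1751176/22451 ≈ -78.000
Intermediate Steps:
q(d, F) = (-2 + d)/(F + d) (q(d, F) = (d - 2)/(F + d) = (-2 + d)/(F + d))
P(x) = 2*x/(x + x⁴) (P(x) = (x + x)/(x + x⁴) = (2*x)/(x + x⁴) = 2*x/(x + x⁴))
-78 + q(1, 12)*P(-12) = -78 + ((-2 + 1)/(12 + 1))*(2/(1 + (-12)³)) = -78 + (-1/13)*(2/(1 - 1728)) = -78 + ((1/13)*(-1))*(2/(-1727)) = -78 - 2*(-1)/(13*1727) = -78 - 1/13*(-2/1727) = -78 + 2/22451 = -1751176/22451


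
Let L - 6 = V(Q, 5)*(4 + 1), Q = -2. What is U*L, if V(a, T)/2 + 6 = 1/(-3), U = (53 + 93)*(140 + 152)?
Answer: -7332704/3 ≈ -2.4442e+6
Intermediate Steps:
U = 42632 (U = 146*292 = 42632)
V(a, T) = -38/3 (V(a, T) = -12 + 2/(-3) = -12 + 2*(-⅓) = -12 - ⅔ = -38/3)
L = -172/3 (L = 6 - 38*(4 + 1)/3 = 6 - 38/3*5 = 6 - 190/3 = -172/3 ≈ -57.333)
U*L = 42632*(-172/3) = -7332704/3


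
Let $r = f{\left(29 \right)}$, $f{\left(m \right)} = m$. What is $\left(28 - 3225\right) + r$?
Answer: $-3168$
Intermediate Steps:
$r = 29$
$\left(28 - 3225\right) + r = \left(28 - 3225\right) + 29 = -3197 + 29 = -3168$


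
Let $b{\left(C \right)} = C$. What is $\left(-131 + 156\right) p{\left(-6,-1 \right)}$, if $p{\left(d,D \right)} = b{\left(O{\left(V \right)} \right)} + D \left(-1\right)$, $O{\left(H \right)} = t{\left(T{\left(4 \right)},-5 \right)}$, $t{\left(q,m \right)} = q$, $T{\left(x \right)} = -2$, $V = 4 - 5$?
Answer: $-25$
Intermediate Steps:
$V = -1$
$O{\left(H \right)} = -2$
$p{\left(d,D \right)} = -2 - D$ ($p{\left(d,D \right)} = -2 + D \left(-1\right) = -2 - D$)
$\left(-131 + 156\right) p{\left(-6,-1 \right)} = \left(-131 + 156\right) \left(-2 - -1\right) = 25 \left(-2 + 1\right) = 25 \left(-1\right) = -25$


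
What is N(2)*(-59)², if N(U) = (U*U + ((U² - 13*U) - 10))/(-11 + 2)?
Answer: 97468/9 ≈ 10830.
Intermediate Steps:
N(U) = 10/9 - 2*U²/9 + 13*U/9 (N(U) = (U² + (-10 + U² - 13*U))/(-9) = (-10 - 13*U + 2*U²)*(-⅑) = 10/9 - 2*U²/9 + 13*U/9)
N(2)*(-59)² = (10/9 - 2/9*2² + (13/9)*2)*(-59)² = (10/9 - 2/9*4 + 26/9)*3481 = (10/9 - 8/9 + 26/9)*3481 = (28/9)*3481 = 97468/9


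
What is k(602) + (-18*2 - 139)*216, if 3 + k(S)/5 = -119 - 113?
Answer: -38975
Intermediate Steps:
k(S) = -1175 (k(S) = -15 + 5*(-119 - 113) = -15 + 5*(-232) = -15 - 1160 = -1175)
k(602) + (-18*2 - 139)*216 = -1175 + (-18*2 - 139)*216 = -1175 + (-36 - 139)*216 = -1175 - 175*216 = -1175 - 37800 = -38975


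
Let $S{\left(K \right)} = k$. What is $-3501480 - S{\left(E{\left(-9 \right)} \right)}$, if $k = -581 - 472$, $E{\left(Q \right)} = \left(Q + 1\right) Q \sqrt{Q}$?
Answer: $-3500427$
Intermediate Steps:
$E{\left(Q \right)} = Q^{\frac{3}{2}} \left(1 + Q\right)$ ($E{\left(Q \right)} = \left(1 + Q\right) Q \sqrt{Q} = Q \left(1 + Q\right) \sqrt{Q} = Q^{\frac{3}{2}} \left(1 + Q\right)$)
$k = -1053$
$S{\left(K \right)} = -1053$
$-3501480 - S{\left(E{\left(-9 \right)} \right)} = -3501480 - -1053 = -3501480 + 1053 = -3500427$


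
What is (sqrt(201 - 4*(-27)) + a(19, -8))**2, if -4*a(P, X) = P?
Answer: 5305/16 - 19*sqrt(309)/2 ≈ 164.57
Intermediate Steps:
a(P, X) = -P/4
(sqrt(201 - 4*(-27)) + a(19, -8))**2 = (sqrt(201 - 4*(-27)) - 1/4*19)**2 = (sqrt(201 + 108) - 19/4)**2 = (sqrt(309) - 19/4)**2 = (-19/4 + sqrt(309))**2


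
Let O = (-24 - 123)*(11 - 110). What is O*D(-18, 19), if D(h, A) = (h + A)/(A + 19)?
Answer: 14553/38 ≈ 382.97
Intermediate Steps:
D(h, A) = (A + h)/(19 + A)
O = 14553 (O = -147*(-99) = 14553)
O*D(-18, 19) = 14553*((19 - 18)/(19 + 19)) = 14553*(1/38) = 14553/38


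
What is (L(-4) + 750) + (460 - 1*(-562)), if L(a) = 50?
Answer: 1822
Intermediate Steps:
(L(-4) + 750) + (460 - 1*(-562)) = (50 + 750) + (460 - 1*(-562)) = 800 + (460 + 562) = 800 + 1022 = 1822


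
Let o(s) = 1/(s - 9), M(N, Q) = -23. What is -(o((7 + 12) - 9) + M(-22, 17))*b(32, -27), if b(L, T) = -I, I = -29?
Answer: 638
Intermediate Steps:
o(s) = 1/(-9 + s)
b(L, T) = 29 (b(L, T) = -1*(-29) = 29)
-(o((7 + 12) - 9) + M(-22, 17))*b(32, -27) = -(1/(-9 + ((7 + 12) - 9)) - 23)*29 = -(1/(-9 + (19 - 9)) - 23)*29 = -(1/(-9 + 10) - 23)*29 = -(1/1 - 23)*29 = -(1 - 23)*29 = -(-22)*29 = -1*(-638) = 638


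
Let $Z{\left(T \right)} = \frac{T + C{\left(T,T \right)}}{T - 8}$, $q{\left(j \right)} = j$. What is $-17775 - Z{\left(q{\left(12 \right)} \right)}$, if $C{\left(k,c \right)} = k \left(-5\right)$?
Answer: $-17763$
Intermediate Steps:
$C{\left(k,c \right)} = - 5 k$
$Z{\left(T \right)} = - \frac{4 T}{-8 + T}$ ($Z{\left(T \right)} = \frac{T - 5 T}{T - 8} = \frac{\left(-4\right) T}{-8 + T} = - \frac{4 T}{-8 + T}$)
$-17775 - Z{\left(q{\left(12 \right)} \right)} = -17775 - \left(-4\right) 12 \frac{1}{-8 + 12} = -17775 - \left(-4\right) 12 \cdot \frac{1}{4} = -17775 - -12 = -17775 + 12 = -17763$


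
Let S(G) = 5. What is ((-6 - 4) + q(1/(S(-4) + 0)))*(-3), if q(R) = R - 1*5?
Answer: 222/5 ≈ 44.400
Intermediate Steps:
q(R) = -5 + R (q(R) = R - 5 = -5 + R)
((-6 - 4) + q(1/(S(-4) + 0)))*(-3) = ((-6 - 4) + (-5 + 1/(5 + 0)))*(-3) = (-10 + (-5 + 1/5))*(-3) = (-10 + (-5 + ⅕))*(-3) = (-10 - 24/5)*(-3) = -74/5*(-3) = 222/5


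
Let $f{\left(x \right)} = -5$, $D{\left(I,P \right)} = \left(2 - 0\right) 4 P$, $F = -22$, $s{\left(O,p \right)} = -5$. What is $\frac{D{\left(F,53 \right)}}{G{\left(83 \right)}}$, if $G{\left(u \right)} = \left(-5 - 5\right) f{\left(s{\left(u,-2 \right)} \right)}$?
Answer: $\frac{212}{25} \approx 8.48$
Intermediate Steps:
$D{\left(I,P \right)} = 8 P$ ($D{\left(I,P \right)} = \left(2 + 0\right) 4 P = 2 \cdot 4 P = 8 P$)
$G{\left(u \right)} = 50$ ($G{\left(u \right)} = \left(-5 - 5\right) \left(-5\right) = \left(-10\right) \left(-5\right) = 50$)
$\frac{D{\left(F,53 \right)}}{G{\left(83 \right)}} = \frac{8 \cdot 53}{50} = 424 \cdot \frac{1}{50} = \frac{212}{25}$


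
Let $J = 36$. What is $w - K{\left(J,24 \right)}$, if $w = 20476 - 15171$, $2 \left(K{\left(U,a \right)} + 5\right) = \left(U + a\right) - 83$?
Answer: $\frac{10643}{2} \approx 5321.5$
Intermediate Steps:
$K{\left(U,a \right)} = - \frac{93}{2} + \frac{U}{2} + \frac{a}{2}$ ($K{\left(U,a \right)} = -5 + \frac{\left(U + a\right) - 83}{2} = -5 + \frac{-83 + U + a}{2} = -5 + \left(- \frac{83}{2} + \frac{U}{2} + \frac{a}{2}\right) = - \frac{93}{2} + \frac{U}{2} + \frac{a}{2}$)
$w = 5305$ ($w = 20476 - 15171 = 5305$)
$w - K{\left(J,24 \right)} = 5305 - \left(- \frac{93}{2} + \frac{1}{2} \cdot 36 + \frac{1}{2} \cdot 24\right) = 5305 - \left(- \frac{93}{2} + 18 + 12\right) = 5305 - - \frac{33}{2} = 5305 + \frac{33}{2} = \frac{10643}{2}$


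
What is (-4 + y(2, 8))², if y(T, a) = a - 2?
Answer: 4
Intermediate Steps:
y(T, a) = -2 + a
(-4 + y(2, 8))² = (-4 + (-2 + 8))² = (-4 + 6)² = 2² = 4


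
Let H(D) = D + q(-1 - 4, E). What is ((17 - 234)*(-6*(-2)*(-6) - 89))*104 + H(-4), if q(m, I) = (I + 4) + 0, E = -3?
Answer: 3633445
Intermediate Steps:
q(m, I) = 4 + I (q(m, I) = (4 + I) + 0 = 4 + I)
H(D) = 1 + D (H(D) = D + (4 - 3) = D + 1 = 1 + D)
((17 - 234)*(-6*(-2)*(-6) - 89))*104 + H(-4) = ((17 - 234)*(-6*(-2)*(-6) - 89))*104 + (1 - 4) = -217*(12*(-6) - 89)*104 - 3 = -217*(-72 - 89)*104 - 3 = -217*(-161)*104 - 3 = 34937*104 - 3 = 3633448 - 3 = 3633445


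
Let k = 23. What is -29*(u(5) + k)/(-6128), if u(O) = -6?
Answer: 493/6128 ≈ 0.080450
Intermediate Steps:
-29*(u(5) + k)/(-6128) = -29*(-6 + 23)/(-6128) = -29*17*(-1/6128) = -493*(-1/6128) = 493/6128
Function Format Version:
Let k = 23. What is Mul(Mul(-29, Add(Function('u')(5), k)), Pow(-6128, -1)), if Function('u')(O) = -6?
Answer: Rational(493, 6128) ≈ 0.080450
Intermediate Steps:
Mul(Mul(-29, Add(Function('u')(5), k)), Pow(-6128, -1)) = Mul(Mul(-29, Add(-6, 23)), Pow(-6128, -1)) = Mul(Mul(-29, 17), Rational(-1, 6128)) = Mul(-493, Rational(-1, 6128)) = Rational(493, 6128)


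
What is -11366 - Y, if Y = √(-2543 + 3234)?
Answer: -11366 - √691 ≈ -11392.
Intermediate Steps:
Y = √691 ≈ 26.287
-11366 - Y = -11366 - √691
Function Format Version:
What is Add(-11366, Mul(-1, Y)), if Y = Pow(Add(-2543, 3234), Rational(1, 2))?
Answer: Add(-11366, Mul(-1, Pow(691, Rational(1, 2)))) ≈ -11392.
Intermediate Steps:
Y = Pow(691, Rational(1, 2)) ≈ 26.287
Add(-11366, Mul(-1, Y)) = Add(-11366, Mul(-1, Pow(691, Rational(1, 2))))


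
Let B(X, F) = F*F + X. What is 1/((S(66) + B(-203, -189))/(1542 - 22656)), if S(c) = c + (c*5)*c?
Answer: -10557/28682 ≈ -0.36807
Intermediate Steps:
S(c) = c + 5*c**2 (S(c) = c + (5*c)*c = c + 5*c**2)
B(X, F) = X + F**2 (B(X, F) = F**2 + X = X + F**2)
1/((S(66) + B(-203, -189))/(1542 - 22656)) = 1/((66*(1 + 5*66) + (-203 + (-189)**2))/(1542 - 22656)) = 1/((66*(1 + 330) + (-203 + 35721))/(-21114)) = 1/((66*331 + 35518)*(-1/21114)) = 1/((21846 + 35518)*(-1/21114)) = 1/(57364*(-1/21114)) = 1/(-28682/10557) = -10557/28682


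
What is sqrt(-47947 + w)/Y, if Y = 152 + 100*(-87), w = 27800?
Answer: -I*sqrt(20147)/8548 ≈ -0.016605*I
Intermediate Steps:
Y = -8548 (Y = 152 - 8700 = -8548)
sqrt(-47947 + w)/Y = sqrt(-47947 + 27800)/(-8548) = sqrt(-20147)*(-1/8548) = (I*sqrt(20147))*(-1/8548) = -I*sqrt(20147)/8548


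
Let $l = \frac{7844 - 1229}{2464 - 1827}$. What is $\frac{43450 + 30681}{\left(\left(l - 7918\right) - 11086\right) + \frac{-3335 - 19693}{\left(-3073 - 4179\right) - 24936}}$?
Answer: $- \frac{596532157}{152835866} \approx -3.9031$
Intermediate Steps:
$l = \frac{135}{13}$ ($l = \frac{6615}{637} = 6615 \cdot \frac{1}{637} = \frac{135}{13} \approx 10.385$)
$\frac{43450 + 30681}{\left(\left(l - 7918\right) - 11086\right) + \frac{-3335 - 19693}{\left(-3073 - 4179\right) - 24936}} = \frac{43450 + 30681}{\left(\left(\frac{135}{13} - 7918\right) - 11086\right) + \frac{-3335 - 19693}{\left(-3073 - 4179\right) - 24936}} = \frac{74131}{\left(- \frac{102799}{13} - 11086\right) - \frac{23028}{-7252 - 24936}} = \frac{74131}{- \frac{246917}{13} - \frac{23028}{-32188}} = \frac{74131}{- \frac{246917}{13} - - \frac{5757}{8047}} = \frac{74131}{- \frac{246917}{13} + \frac{5757}{8047}} = \frac{74131}{- \frac{152835866}{8047}} = 74131 \left(- \frac{8047}{152835866}\right) = - \frac{596532157}{152835866}$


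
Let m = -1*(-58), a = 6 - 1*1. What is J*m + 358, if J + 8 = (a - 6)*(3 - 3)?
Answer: -106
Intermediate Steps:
a = 5 (a = 6 - 1 = 5)
m = 58
J = -8 (J = -8 + (5 - 6)*(3 - 3) = -8 - 1*0 = -8 + 0 = -8)
J*m + 358 = -8*58 + 358 = -464 + 358 = -106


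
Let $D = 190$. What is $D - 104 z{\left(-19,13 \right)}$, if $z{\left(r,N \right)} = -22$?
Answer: $2478$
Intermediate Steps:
$D - 104 z{\left(-19,13 \right)} = 190 - -2288 = 190 + 2288 = 2478$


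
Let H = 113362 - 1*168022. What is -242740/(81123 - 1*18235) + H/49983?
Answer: -1297527625/261944242 ≈ -4.9534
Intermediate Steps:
H = -54660 (H = 113362 - 168022 = -54660)
-242740/(81123 - 1*18235) + H/49983 = -242740/(81123 - 1*18235) - 54660/49983 = -242740/(81123 - 18235) - 54660*1/49983 = -242740/62888 - 18220/16661 = -242740*1/62888 - 18220/16661 = -60685/15722 - 18220/16661 = -1297527625/261944242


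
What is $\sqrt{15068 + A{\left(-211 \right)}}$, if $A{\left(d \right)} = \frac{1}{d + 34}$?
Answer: $\frac{\sqrt{472065195}}{177} \approx 122.75$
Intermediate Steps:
$A{\left(d \right)} = \frac{1}{34 + d}$
$\sqrt{15068 + A{\left(-211 \right)}} = \sqrt{15068 + \frac{1}{34 - 211}} = \sqrt{15068 + \frac{1}{-177}} = \sqrt{15068 - \frac{1}{177}} = \sqrt{\frac{2667035}{177}} = \frac{\sqrt{472065195}}{177}$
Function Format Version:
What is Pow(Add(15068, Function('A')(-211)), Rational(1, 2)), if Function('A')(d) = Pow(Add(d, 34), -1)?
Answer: Mul(Rational(1, 177), Pow(472065195, Rational(1, 2))) ≈ 122.75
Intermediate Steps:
Function('A')(d) = Pow(Add(34, d), -1)
Pow(Add(15068, Function('A')(-211)), Rational(1, 2)) = Pow(Add(15068, Pow(Add(34, -211), -1)), Rational(1, 2)) = Pow(Add(15068, Pow(-177, -1)), Rational(1, 2)) = Pow(Add(15068, Rational(-1, 177)), Rational(1, 2)) = Pow(Rational(2667035, 177), Rational(1, 2)) = Mul(Rational(1, 177), Pow(472065195, Rational(1, 2)))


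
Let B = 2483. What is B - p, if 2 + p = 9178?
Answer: -6693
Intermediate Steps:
p = 9176 (p = -2 + 9178 = 9176)
B - p = 2483 - 1*9176 = 2483 - 9176 = -6693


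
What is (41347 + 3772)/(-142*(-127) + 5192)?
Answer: 45119/23226 ≈ 1.9426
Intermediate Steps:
(41347 + 3772)/(-142*(-127) + 5192) = 45119/(18034 + 5192) = 45119/23226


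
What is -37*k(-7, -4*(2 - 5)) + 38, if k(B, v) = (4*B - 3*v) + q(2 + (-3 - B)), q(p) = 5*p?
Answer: 1296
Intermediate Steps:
k(B, v) = -5 - B - 3*v (k(B, v) = (4*B - 3*v) + 5*(2 + (-3 - B)) = (-3*v + 4*B) + 5*(-1 - B) = (-3*v + 4*B) + (-5 - 5*B) = -5 - B - 3*v)
-37*k(-7, -4*(2 - 5)) + 38 = -37*(-5 - 1*(-7) - (-12)*(2 - 5)) + 38 = -37*(-5 + 7 - (-12)*(-3)) + 38 = -37*(-5 + 7 - 3*12) + 38 = -37*(-5 + 7 - 36) + 38 = -37*(-34) + 38 = 1258 + 38 = 1296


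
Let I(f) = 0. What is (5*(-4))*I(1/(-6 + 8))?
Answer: 0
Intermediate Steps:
(5*(-4))*I(1/(-6 + 8)) = (5*(-4))*0 = -20*0 = 0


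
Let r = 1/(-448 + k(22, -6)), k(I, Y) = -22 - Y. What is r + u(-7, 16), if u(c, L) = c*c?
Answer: 22735/464 ≈ 48.998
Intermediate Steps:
u(c, L) = c²
r = -1/464 (r = 1/(-448 + (-22 - 1*(-6))) = 1/(-448 + (-22 + 6)) = 1/(-448 - 16) = 1/(-464) = -1/464 ≈ -0.0021552)
r + u(-7, 16) = -1/464 + (-7)² = -1/464 + 49 = 22735/464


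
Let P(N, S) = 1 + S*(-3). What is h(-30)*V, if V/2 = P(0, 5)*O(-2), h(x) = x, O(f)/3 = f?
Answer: -5040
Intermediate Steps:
P(N, S) = 1 - 3*S
O(f) = 3*f
V = 168 (V = 2*((1 - 3*5)*(3*(-2))) = 2*((1 - 15)*(-6)) = 2*(-14*(-6)) = 2*84 = 168)
h(-30)*V = -30*168 = -5040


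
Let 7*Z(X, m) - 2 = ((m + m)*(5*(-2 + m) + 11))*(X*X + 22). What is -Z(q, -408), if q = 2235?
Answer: -1187315977790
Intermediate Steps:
Z(X, m) = 2/7 + 2*m*(1 + 5*m)*(22 + X²)/7 (Z(X, m) = 2/7 + (((m + m)*(5*(-2 + m) + 11))*(X*X + 22))/7 = 2/7 + (((2*m)*((-10 + 5*m) + 11))*(X² + 22))/7 = 2/7 + (((2*m)*(1 + 5*m))*(22 + X²))/7 = 2/7 + ((2*m*(1 + 5*m))*(22 + X²))/7 = 2/7 + (2*m*(1 + 5*m)*(22 + X²))/7 = 2/7 + 2*m*(1 + 5*m)*(22 + X²)/7)
-Z(q, -408) = -(2/7 + (44/7)*(-408) + (220/7)*(-408)² + (2/7)*(-408)*2235² + (10/7)*2235²*(-408)²) = -(2/7 - 17952/7 + (220/7)*166464 + (2/7)*(-408)*4995225 + (10/7)*4995225*166464) = -(2/7 - 17952/7 + 36622080/7 - 4076103600/7 + 8315251344000/7) = -1*1187315977790 = -1187315977790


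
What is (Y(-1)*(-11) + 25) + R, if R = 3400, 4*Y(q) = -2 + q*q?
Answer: 13711/4 ≈ 3427.8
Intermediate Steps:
Y(q) = -1/2 + q**2/4 (Y(q) = (-2 + q*q)/4 = (-2 + q**2)/4 = -1/2 + q**2/4)
(Y(-1)*(-11) + 25) + R = ((-1/2 + (1/4)*(-1)**2)*(-11) + 25) + 3400 = ((-1/2 + (1/4)*1)*(-11) + 25) + 3400 = ((-1/2 + 1/4)*(-11) + 25) + 3400 = (-1/4*(-11) + 25) + 3400 = (11/4 + 25) + 3400 = 111/4 + 3400 = 13711/4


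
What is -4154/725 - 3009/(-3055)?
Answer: -2101789/442975 ≈ -4.7447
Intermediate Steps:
-4154/725 - 3009/(-3055) = -4154*1/725 - 3009*(-1/3055) = -4154/725 + 3009/3055 = -2101789/442975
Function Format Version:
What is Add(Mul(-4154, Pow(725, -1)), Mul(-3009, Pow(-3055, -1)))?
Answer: Rational(-2101789, 442975) ≈ -4.7447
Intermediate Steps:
Add(Mul(-4154, Pow(725, -1)), Mul(-3009, Pow(-3055, -1))) = Add(Mul(-4154, Rational(1, 725)), Mul(-3009, Rational(-1, 3055))) = Add(Rational(-4154, 725), Rational(3009, 3055)) = Rational(-2101789, 442975)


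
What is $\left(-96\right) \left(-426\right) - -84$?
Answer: $40980$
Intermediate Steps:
$\left(-96\right) \left(-426\right) - -84 = 40896 + 84 = 40980$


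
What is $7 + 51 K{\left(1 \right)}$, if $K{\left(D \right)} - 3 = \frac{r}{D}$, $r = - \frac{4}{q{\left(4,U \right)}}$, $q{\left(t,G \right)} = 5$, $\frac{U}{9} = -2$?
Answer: $\frac{596}{5} \approx 119.2$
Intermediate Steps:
$U = -18$ ($U = 9 \left(-2\right) = -18$)
$r = - \frac{4}{5} \approx -0.8$
$K{\left(D \right)} = 3 - \frac{4}{5 D}$
$7 + 51 K{\left(1 \right)} = 7 + 51 \left(3 - \frac{4}{5 \cdot 1}\right) = 7 + 51 \left(3 - \frac{4}{5}\right) = 7 + 51 \cdot \frac{11}{5} = 7 + \frac{561}{5} = \frac{596}{5}$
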